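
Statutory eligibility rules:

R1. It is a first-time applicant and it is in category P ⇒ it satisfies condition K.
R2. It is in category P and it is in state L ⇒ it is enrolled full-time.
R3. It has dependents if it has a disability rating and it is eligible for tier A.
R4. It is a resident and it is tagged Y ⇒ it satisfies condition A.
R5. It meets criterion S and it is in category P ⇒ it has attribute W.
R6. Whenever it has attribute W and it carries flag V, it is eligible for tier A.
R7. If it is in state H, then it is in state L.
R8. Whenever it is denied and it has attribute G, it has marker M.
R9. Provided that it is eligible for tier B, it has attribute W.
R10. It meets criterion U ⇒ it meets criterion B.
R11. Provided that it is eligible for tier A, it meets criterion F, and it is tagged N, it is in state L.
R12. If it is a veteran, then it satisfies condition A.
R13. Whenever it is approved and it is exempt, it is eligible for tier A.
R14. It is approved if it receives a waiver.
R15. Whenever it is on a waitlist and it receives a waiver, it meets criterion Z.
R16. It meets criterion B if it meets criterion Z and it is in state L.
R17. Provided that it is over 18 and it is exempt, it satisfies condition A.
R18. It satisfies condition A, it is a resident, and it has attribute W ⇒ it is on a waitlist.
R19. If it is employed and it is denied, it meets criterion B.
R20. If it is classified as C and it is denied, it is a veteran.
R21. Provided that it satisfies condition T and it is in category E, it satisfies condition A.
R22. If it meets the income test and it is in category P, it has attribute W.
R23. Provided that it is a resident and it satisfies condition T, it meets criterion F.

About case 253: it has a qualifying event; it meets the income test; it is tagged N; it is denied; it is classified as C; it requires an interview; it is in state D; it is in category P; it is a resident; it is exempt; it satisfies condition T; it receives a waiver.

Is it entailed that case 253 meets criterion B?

Yes

By R14 (it receives a waiver): it is approved.
By R20 (it is classified as C, it is denied): it is a veteran.
By R22 (it meets the income test, it is in category P): it has attribute W.
By R23 (it is a resident, it satisfies condition T): it meets criterion F.
By R12 (it is a veteran): it satisfies condition A.
By R13 (it is approved, it is exempt): it is eligible for tier A.
By R18 (it satisfies condition A, it is a resident, it has attribute W): it is on a waitlist.
By R11 (it is eligible for tier A, it meets criterion F, it is tagged N): it is in state L.
By R15 (it is on a waitlist, it receives a waiver): it meets criterion Z.
By R16 (it meets criterion Z, it is in state L): it meets criterion B.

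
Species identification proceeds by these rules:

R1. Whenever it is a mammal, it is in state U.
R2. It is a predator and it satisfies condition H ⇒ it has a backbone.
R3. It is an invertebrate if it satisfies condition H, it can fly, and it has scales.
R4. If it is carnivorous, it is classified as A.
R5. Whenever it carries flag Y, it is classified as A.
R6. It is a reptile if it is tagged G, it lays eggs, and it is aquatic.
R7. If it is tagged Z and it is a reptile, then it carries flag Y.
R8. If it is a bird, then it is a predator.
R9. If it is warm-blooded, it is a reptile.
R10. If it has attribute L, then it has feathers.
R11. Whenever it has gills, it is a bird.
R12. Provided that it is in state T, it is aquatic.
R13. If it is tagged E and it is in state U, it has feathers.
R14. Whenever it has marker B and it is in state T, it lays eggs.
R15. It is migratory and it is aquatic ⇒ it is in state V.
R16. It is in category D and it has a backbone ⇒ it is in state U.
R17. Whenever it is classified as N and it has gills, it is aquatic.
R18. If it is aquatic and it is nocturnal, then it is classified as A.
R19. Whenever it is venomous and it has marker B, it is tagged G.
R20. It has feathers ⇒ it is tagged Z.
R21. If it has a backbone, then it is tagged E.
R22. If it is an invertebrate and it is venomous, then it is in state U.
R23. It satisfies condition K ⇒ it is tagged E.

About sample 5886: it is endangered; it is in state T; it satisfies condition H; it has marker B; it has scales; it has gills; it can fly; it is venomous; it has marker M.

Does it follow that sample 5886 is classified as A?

By R3 (it satisfies condition H, it can fly, it has scales): it is an invertebrate.
By R11 (it has gills): it is a bird.
By R12 (it is in state T): it is aquatic.
By R14 (it has marker B, it is in state T): it lays eggs.
By R19 (it is venomous, it has marker B): it is tagged G.
By R22 (it is an invertebrate, it is venomous): it is in state U.
By R6 (it is tagged G, it lays eggs, it is aquatic): it is a reptile.
By R8 (it is a bird): it is a predator.
By R2 (it is a predator, it satisfies condition H): it has a backbone.
By R21 (it has a backbone): it is tagged E.
By R13 (it is tagged E, it is in state U): it has feathers.
By R20 (it has feathers): it is tagged Z.
By R7 (it is tagged Z, it is a reptile): it carries flag Y.
By R5 (it carries flag Y): it is classified as A.

Yes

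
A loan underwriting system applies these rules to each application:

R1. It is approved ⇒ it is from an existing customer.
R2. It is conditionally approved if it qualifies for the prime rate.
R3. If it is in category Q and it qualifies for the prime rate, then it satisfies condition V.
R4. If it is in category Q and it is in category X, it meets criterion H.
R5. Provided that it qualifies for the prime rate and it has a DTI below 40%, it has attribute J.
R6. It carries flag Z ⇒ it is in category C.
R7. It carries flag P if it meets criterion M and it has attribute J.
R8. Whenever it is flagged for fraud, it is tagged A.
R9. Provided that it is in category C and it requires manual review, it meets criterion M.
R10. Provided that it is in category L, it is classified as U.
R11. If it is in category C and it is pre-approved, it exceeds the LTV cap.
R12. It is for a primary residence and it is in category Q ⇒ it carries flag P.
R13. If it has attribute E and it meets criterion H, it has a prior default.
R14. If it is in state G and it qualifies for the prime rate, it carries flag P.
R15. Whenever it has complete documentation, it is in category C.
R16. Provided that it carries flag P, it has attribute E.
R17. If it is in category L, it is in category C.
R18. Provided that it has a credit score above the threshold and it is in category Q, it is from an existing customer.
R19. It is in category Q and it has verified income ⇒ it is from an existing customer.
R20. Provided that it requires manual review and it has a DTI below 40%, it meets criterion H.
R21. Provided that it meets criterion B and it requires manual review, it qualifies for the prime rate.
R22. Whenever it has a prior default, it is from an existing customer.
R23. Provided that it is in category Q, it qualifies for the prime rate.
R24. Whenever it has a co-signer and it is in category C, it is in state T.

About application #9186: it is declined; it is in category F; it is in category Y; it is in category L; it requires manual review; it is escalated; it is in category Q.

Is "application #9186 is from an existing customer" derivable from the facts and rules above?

Forward chaining from the given facts derives: is classified as U, is in category C, qualifies for the prime rate, is conditionally approved, satisfies condition V, meets criterion M.
Rules concluding "it is from an existing customer": R1 needs "it is approved"; R18 needs "it has a credit score above the threshold"; R19 needs "it has verified income"; R22 needs "it has a prior default" — none of these are established.

No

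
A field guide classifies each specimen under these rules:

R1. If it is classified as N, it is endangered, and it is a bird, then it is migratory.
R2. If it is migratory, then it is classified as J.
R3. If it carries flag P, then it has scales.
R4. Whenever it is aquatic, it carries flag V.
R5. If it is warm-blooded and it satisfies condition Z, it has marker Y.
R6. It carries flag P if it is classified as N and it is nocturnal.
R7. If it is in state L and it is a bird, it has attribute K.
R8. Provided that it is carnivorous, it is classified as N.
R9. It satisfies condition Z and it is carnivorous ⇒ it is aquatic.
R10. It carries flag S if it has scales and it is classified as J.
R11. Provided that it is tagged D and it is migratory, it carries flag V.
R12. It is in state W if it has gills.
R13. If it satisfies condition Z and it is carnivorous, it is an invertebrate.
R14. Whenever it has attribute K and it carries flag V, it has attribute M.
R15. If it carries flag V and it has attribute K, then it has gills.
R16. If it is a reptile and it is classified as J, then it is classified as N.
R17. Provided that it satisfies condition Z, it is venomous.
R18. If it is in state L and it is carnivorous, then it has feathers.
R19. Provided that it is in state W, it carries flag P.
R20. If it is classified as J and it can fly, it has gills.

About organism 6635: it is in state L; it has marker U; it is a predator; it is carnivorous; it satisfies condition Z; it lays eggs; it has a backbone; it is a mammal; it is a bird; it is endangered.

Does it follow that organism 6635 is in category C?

Forward chaining from the given facts derives: has attribute K, is classified as N, is aquatic, is an invertebrate, is venomous, has feathers, is migratory, is classified as J, carries flag V, has attribute M, has gills, is in state W, carries flag P, has scales, carries flag S.
No rule has "it is in category C" as its conclusion, and it is not among the given facts.

No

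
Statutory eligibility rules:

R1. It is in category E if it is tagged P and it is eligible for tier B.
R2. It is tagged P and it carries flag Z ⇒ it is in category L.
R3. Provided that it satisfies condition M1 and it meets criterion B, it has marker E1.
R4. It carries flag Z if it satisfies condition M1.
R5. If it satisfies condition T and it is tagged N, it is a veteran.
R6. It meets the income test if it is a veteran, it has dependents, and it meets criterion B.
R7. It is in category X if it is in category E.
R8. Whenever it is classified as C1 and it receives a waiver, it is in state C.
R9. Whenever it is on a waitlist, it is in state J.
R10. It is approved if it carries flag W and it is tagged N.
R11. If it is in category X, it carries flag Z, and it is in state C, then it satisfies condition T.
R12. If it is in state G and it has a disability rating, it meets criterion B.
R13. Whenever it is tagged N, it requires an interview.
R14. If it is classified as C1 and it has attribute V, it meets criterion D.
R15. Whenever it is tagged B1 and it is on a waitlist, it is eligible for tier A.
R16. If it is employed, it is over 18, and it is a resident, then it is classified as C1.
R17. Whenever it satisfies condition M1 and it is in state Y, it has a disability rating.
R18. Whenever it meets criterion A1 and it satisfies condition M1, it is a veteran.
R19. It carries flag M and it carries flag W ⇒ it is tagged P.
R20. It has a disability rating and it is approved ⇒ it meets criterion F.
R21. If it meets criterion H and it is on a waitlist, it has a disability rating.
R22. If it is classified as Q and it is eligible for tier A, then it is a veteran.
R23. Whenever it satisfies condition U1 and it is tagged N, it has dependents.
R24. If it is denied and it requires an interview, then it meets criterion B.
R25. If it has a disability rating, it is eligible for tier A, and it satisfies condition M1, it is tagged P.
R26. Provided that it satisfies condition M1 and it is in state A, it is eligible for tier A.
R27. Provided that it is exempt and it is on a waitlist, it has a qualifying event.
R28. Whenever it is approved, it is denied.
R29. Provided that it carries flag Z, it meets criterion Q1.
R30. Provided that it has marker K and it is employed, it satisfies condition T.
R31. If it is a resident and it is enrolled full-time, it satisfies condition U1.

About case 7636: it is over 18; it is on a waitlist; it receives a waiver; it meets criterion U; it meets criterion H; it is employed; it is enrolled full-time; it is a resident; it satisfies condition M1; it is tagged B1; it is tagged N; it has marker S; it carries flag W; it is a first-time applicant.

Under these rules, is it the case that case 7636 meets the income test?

Forward chaining from the given facts derives: carries flag Z, is in state J, is approved, requires an interview, is eligible for tier A, is classified as C1, has a disability rating, is tagged P, is denied, meets criterion Q1, satisfies condition U1, is in category L, is in state C, meets criterion F, has dependents, meets criterion B, has marker E1.
The only rule concluding "it meets the income test" is R6, which needs "it is a veteran"; that is never established.

No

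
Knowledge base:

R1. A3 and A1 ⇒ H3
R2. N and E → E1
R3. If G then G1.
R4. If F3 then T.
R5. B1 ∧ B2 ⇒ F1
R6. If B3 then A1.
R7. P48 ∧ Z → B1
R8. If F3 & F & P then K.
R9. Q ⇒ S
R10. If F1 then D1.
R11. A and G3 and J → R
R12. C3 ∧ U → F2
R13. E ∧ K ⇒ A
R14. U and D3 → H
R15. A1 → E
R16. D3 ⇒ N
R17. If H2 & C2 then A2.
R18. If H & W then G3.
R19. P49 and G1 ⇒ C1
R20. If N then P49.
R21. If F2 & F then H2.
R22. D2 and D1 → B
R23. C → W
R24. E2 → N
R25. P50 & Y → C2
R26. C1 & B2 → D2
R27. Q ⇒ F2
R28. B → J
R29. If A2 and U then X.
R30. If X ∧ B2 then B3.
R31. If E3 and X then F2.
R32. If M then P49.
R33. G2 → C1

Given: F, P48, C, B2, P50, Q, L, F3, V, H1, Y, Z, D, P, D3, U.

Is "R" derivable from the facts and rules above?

Forward chaining from the given facts derives: T, B1, K, S, H, N, P49, W, C2, F2, F1, D1, G3, H2, A2, X, B3, A1, E, E1, A.
The only rule concluding R is R11, which needs J; that is never established.

No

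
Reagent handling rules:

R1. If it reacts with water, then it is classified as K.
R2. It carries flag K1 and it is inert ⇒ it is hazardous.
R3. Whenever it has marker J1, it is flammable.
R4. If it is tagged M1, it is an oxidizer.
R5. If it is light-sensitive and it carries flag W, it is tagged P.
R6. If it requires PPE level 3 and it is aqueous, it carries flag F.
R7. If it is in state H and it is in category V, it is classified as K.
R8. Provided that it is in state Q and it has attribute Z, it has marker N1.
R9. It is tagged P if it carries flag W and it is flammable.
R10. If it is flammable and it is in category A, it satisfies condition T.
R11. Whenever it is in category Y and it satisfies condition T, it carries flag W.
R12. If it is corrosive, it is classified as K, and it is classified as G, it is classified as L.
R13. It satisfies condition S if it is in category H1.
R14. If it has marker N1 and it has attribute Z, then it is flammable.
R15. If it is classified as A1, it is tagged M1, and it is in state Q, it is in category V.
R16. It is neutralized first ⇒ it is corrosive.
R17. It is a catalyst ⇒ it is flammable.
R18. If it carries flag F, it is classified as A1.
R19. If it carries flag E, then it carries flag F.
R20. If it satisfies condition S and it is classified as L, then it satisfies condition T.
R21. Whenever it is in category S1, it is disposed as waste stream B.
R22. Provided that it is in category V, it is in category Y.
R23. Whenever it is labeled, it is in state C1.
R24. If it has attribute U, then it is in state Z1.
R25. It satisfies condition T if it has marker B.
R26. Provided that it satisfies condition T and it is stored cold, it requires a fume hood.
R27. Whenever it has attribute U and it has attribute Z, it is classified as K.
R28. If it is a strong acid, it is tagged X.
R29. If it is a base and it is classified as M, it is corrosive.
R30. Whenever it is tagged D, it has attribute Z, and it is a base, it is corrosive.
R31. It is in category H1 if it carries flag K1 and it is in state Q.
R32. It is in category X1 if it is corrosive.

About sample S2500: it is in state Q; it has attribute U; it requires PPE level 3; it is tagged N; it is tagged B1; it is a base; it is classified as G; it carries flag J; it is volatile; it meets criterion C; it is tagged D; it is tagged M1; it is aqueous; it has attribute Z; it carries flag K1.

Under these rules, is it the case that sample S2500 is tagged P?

By R6 (it requires PPE level 3, it is aqueous): it carries flag F.
By R8 (it is in state Q, it has attribute Z): it has marker N1.
By R14 (it has marker N1, it has attribute Z): it is flammable.
By R18 (it carries flag F): it is classified as A1.
By R27 (it has attribute U, it has attribute Z): it is classified as K.
By R30 (it is tagged D, it has attribute Z, it is a base): it is corrosive.
By R31 (it carries flag K1, it is in state Q): it is in category H1.
By R12 (it is corrosive, it is classified as K, it is classified as G): it is classified as L.
By R13 (it is in category H1): it satisfies condition S.
By R15 (it is classified as A1, it is tagged M1, it is in state Q): it is in category V.
By R20 (it satisfies condition S, it is classified as L): it satisfies condition T.
By R22 (it is in category V): it is in category Y.
By R11 (it is in category Y, it satisfies condition T): it carries flag W.
By R9 (it carries flag W, it is flammable): it is tagged P.

Yes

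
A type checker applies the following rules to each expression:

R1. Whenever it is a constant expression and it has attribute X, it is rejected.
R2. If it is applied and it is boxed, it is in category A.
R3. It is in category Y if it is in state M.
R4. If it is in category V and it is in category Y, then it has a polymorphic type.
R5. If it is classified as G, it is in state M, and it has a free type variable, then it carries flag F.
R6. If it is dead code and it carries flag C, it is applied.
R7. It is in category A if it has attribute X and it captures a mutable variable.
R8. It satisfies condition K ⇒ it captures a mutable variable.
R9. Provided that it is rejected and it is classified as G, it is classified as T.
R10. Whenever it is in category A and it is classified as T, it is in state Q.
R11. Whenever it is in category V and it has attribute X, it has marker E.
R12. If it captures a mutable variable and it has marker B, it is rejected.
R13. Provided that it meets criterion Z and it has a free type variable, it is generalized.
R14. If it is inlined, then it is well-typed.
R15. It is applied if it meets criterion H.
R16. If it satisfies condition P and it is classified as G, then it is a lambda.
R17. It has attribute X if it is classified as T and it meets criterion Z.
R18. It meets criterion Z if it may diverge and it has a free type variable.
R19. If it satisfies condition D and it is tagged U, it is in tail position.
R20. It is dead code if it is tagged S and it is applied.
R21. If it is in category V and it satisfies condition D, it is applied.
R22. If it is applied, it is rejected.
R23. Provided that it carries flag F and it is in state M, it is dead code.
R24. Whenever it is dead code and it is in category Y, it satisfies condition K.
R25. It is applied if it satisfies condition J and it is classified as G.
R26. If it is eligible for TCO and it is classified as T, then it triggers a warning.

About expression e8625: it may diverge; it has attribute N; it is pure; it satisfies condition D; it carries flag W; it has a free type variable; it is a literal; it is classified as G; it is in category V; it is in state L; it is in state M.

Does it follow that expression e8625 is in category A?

Yes

By R3 (it is in state M): it is in category Y.
By R5 (it is classified as G, it is in state M, it has a free type variable): it carries flag F.
By R18 (it may diverge, it has a free type variable): it meets criterion Z.
By R21 (it is in category V, it satisfies condition D): it is applied.
By R22 (it is applied): it is rejected.
By R23 (it carries flag F, it is in state M): it is dead code.
By R24 (it is dead code, it is in category Y): it satisfies condition K.
By R8 (it satisfies condition K): it captures a mutable variable.
By R9 (it is rejected, it is classified as G): it is classified as T.
By R17 (it is classified as T, it meets criterion Z): it has attribute X.
By R7 (it has attribute X, it captures a mutable variable): it is in category A.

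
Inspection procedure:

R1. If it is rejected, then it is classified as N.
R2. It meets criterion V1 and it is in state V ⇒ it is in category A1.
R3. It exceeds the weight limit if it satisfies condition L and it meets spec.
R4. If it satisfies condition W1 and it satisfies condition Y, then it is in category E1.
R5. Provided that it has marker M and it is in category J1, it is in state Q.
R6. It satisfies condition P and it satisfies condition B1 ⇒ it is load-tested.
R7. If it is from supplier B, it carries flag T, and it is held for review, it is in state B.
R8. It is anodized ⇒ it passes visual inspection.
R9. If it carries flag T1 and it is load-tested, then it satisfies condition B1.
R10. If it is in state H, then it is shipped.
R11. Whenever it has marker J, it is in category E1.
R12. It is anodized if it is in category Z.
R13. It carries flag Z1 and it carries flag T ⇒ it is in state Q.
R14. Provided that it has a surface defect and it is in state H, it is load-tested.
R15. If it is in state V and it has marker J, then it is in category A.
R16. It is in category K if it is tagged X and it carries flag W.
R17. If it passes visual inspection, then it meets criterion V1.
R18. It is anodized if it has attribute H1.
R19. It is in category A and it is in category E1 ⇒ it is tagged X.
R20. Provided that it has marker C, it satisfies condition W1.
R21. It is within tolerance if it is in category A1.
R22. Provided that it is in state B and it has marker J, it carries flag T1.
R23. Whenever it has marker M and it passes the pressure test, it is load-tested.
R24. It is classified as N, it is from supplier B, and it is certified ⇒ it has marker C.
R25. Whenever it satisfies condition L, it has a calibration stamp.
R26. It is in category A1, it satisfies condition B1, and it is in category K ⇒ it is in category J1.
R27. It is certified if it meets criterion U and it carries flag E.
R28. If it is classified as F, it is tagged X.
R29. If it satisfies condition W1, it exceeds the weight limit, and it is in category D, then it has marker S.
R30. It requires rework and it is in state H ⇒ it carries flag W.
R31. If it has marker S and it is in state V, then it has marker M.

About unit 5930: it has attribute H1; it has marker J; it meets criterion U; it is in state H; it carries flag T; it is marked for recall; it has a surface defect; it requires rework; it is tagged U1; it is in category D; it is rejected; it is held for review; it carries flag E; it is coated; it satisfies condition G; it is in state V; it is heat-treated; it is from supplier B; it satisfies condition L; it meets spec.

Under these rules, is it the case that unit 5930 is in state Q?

Yes

By R1 (it is rejected): it is classified as N.
By R3 (it satisfies condition L, it meets spec): it exceeds the weight limit.
By R7 (it is from supplier B, it carries flag T, it is held for review): it is in state B.
By R11 (it has marker J): it is in category E1.
By R14 (it has a surface defect, it is in state H): it is load-tested.
By R15 (it is in state V, it has marker J): it is in category A.
By R18 (it has attribute H1): it is anodized.
By R19 (it is in category A, it is in category E1): it is tagged X.
By R22 (it is in state B, it has marker J): it carries flag T1.
By R27 (it meets criterion U, it carries flag E): it is certified.
By R30 (it requires rework, it is in state H): it carries flag W.
By R8 (it is anodized): it passes visual inspection.
By R9 (it carries flag T1, it is load-tested): it satisfies condition B1.
By R16 (it is tagged X, it carries flag W): it is in category K.
By R17 (it passes visual inspection): it meets criterion V1.
By R24 (it is classified as N, it is from supplier B, it is certified): it has marker C.
By R2 (it meets criterion V1, it is in state V): it is in category A1.
By R20 (it has marker C): it satisfies condition W1.
By R26 (it is in category A1, it satisfies condition B1, it is in category K): it is in category J1.
By R29 (it satisfies condition W1, it exceeds the weight limit, it is in category D): it has marker S.
By R31 (it has marker S, it is in state V): it has marker M.
By R5 (it has marker M, it is in category J1): it is in state Q.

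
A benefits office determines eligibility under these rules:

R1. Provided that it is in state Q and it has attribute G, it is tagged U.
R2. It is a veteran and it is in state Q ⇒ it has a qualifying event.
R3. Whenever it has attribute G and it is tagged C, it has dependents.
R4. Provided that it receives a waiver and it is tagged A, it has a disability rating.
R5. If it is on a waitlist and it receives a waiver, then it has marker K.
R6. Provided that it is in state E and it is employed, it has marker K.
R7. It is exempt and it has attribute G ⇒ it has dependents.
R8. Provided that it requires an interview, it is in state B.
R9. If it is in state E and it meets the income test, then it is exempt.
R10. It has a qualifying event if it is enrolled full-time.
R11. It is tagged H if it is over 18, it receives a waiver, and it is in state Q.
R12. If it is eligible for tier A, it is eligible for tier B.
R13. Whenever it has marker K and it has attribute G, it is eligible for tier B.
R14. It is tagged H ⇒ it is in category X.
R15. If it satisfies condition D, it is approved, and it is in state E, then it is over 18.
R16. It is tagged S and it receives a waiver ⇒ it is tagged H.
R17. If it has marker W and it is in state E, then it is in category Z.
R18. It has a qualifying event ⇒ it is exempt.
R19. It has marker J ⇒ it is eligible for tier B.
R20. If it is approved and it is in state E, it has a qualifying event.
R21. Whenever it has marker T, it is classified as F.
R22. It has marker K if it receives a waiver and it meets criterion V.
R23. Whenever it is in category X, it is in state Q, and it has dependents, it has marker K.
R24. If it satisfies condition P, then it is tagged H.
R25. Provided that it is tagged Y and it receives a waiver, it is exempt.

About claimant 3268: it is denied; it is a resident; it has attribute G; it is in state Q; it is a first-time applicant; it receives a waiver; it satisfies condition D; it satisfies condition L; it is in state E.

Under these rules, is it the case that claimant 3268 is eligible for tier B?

Forward chaining from the given facts derives: is tagged U.
Rules concluding "it is eligible for tier B": R12 needs "it is eligible for tier A"; R13 needs "it has marker K"; R19 needs "it has marker J" — none of these are established.

No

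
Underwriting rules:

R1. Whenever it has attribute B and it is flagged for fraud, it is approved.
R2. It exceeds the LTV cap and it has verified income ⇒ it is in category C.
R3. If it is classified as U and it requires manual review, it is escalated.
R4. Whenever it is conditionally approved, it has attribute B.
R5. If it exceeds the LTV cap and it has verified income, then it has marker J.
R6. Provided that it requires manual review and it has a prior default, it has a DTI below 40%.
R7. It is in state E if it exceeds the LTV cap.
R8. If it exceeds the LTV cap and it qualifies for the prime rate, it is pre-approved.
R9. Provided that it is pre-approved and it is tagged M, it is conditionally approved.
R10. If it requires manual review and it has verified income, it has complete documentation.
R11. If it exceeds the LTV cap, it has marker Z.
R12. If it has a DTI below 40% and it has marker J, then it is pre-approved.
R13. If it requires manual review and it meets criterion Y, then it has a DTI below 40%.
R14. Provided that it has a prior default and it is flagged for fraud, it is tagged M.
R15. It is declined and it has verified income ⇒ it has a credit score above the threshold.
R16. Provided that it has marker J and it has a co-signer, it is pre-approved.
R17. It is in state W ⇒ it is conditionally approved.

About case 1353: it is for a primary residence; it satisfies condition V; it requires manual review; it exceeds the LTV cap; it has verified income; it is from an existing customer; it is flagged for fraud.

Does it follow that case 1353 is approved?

No

Forward chaining from the given facts derives: is in category C, has marker J, is in state E, has complete documentation, has marker Z.
The only rule concluding "it is approved" is R1, which needs "it has attribute B"; that is never established.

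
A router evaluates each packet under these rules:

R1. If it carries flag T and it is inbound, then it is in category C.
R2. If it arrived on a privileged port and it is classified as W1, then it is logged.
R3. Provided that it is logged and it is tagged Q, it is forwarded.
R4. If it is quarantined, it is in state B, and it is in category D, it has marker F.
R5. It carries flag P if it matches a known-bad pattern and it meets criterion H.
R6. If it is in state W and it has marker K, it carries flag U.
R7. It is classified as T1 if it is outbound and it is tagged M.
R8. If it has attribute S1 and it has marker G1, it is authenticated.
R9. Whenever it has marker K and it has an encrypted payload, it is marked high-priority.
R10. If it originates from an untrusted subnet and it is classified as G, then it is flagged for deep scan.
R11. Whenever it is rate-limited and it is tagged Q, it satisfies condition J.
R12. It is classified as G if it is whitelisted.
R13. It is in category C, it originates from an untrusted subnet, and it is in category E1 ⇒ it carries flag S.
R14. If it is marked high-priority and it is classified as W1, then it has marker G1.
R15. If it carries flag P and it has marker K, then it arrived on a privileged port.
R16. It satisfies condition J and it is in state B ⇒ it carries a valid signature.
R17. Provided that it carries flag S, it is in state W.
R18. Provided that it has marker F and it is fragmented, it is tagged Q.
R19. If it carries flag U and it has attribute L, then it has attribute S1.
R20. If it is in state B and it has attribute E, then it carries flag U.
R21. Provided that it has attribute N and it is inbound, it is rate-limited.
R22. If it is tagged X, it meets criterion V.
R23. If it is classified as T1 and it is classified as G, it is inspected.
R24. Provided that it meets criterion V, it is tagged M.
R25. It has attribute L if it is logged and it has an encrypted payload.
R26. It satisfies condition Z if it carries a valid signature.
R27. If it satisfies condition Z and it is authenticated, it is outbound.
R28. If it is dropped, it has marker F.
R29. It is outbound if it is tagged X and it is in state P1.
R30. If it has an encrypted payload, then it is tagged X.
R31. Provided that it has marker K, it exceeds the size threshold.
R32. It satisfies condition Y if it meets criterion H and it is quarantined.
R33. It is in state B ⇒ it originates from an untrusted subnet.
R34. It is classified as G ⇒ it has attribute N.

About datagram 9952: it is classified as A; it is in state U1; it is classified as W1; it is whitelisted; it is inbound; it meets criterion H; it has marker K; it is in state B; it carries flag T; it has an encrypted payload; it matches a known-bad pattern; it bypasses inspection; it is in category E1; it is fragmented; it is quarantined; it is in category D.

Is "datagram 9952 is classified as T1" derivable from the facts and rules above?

Yes

By R1 (it carries flag T, it is inbound): it is in category C.
By R4 (it is quarantined, it is in state B, it is in category D): it has marker F.
By R5 (it matches a known-bad pattern, it meets criterion H): it carries flag P.
By R9 (it has marker K, it has an encrypted payload): it is marked high-priority.
By R12 (it is whitelisted): it is classified as G.
By R14 (it is marked high-priority, it is classified as W1): it has marker G1.
By R15 (it carries flag P, it has marker K): it arrived on a privileged port.
By R18 (it has marker F, it is fragmented): it is tagged Q.
By R30 (it has an encrypted payload): it is tagged X.
By R33 (it is in state B): it originates from an untrusted subnet.
By R34 (it is classified as G): it has attribute N.
By R2 (it arrived on a privileged port, it is classified as W1): it is logged.
By R13 (it is in category C, it originates from an untrusted subnet, it is in category E1): it carries flag S.
By R17 (it carries flag S): it is in state W.
By R21 (it has attribute N, it is inbound): it is rate-limited.
By R22 (it is tagged X): it meets criterion V.
By R24 (it meets criterion V): it is tagged M.
By R25 (it is logged, it has an encrypted payload): it has attribute L.
By R6 (it is in state W, it has marker K): it carries flag U.
By R11 (it is rate-limited, it is tagged Q): it satisfies condition J.
By R16 (it satisfies condition J, it is in state B): it carries a valid signature.
By R19 (it carries flag U, it has attribute L): it has attribute S1.
By R26 (it carries a valid signature): it satisfies condition Z.
By R8 (it has attribute S1, it has marker G1): it is authenticated.
By R27 (it satisfies condition Z, it is authenticated): it is outbound.
By R7 (it is outbound, it is tagged M): it is classified as T1.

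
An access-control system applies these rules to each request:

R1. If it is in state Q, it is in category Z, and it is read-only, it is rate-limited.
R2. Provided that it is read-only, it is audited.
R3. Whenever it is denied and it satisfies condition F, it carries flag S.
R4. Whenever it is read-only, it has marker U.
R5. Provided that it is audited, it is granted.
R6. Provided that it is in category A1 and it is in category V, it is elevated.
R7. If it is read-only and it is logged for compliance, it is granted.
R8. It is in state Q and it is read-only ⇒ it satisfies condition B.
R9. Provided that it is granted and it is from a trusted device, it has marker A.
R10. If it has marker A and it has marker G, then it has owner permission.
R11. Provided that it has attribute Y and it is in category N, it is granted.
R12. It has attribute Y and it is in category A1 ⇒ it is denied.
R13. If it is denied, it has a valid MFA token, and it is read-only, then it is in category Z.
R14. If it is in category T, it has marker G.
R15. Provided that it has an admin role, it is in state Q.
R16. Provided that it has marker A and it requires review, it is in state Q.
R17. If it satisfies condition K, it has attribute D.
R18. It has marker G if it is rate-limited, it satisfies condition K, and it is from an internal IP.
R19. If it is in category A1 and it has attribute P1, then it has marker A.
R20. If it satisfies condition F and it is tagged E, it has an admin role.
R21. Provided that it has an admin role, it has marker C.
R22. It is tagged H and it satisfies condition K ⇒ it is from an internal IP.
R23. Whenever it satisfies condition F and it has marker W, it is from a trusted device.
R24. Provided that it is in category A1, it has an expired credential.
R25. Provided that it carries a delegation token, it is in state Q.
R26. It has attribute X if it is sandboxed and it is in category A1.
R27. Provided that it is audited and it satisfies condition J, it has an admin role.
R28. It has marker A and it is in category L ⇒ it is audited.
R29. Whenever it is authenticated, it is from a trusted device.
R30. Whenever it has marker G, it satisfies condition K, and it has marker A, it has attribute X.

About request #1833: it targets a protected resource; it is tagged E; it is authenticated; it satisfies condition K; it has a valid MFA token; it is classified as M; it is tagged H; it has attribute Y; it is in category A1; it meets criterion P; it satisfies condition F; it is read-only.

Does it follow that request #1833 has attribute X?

By R2 (it is read-only): it is audited.
By R5 (it is audited): it is granted.
By R12 (it has attribute Y, it is in category A1): it is denied.
By R13 (it is denied, it has a valid MFA token, it is read-only): it is in category Z.
By R20 (it satisfies condition F, it is tagged E): it has an admin role.
By R22 (it is tagged H, it satisfies condition K): it is from an internal IP.
By R29 (it is authenticated): it is from a trusted device.
By R9 (it is granted, it is from a trusted device): it has marker A.
By R15 (it has an admin role): it is in state Q.
By R1 (it is in state Q, it is in category Z, it is read-only): it is rate-limited.
By R18 (it is rate-limited, it satisfies condition K, it is from an internal IP): it has marker G.
By R30 (it has marker G, it satisfies condition K, it has marker A): it has attribute X.

Yes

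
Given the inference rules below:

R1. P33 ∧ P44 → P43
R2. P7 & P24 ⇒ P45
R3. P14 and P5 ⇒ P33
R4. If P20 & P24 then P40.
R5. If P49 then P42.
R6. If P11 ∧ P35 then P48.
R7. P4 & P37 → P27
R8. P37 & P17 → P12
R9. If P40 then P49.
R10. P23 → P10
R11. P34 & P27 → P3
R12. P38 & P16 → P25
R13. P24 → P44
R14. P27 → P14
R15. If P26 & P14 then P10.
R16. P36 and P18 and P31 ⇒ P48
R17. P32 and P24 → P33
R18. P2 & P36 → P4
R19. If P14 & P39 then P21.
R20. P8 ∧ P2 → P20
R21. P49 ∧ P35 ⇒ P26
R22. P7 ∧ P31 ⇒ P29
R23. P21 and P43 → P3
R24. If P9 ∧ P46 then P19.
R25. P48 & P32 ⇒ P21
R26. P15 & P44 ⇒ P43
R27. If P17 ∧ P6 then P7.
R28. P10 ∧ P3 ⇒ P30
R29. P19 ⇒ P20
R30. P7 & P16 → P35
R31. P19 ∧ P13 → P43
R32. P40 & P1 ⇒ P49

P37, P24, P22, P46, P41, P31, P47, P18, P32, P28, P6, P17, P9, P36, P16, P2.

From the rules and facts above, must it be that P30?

P44  (by R13: P24)
P48  (by R16: P36, P18, P31)
P33  (by R17: P32, P24)
P4  (by R18: P2, P36)
P19  (by R24: P9, P46)
P21  (by R25: P48, P32)
P7  (by R27: P17, P6)
P20  (by R29: P19)
P35  (by R30: P7, P16)
P43  (by R1: P33, P44)
P40  (by R4: P20, P24)
P27  (by R7: P4, P37)
P49  (by R9: P40)
P14  (by R14: P27)
P26  (by R21: P49, P35)
P3  (by R23: P21, P43)
P10  (by R15: P26, P14)
P30  (by R28: P10, P3)

Yes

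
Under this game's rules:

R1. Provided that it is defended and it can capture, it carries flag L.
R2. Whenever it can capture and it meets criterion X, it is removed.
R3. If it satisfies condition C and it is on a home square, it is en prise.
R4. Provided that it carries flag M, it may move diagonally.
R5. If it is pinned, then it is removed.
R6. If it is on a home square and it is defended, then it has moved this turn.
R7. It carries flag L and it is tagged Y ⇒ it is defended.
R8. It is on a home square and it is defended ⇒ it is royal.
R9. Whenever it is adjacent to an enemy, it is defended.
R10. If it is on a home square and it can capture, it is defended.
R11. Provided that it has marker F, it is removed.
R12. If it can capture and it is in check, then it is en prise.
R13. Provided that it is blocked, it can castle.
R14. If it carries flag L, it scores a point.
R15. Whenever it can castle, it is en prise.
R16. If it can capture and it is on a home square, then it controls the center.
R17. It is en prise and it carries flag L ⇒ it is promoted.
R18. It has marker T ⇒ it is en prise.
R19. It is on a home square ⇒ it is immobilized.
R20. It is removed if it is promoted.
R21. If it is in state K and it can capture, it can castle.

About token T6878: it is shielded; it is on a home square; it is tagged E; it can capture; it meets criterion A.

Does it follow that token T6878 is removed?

No

Forward chaining from the given facts derives: is defended, controls the center, is immobilized, carries flag L, has moved this turn, is royal, scores a point.
Rules concluding "it is removed": R2 needs "it meets criterion X"; R5 needs "it is pinned"; R11 needs "it has marker F"; R20 needs "it is promoted" — none of these are established.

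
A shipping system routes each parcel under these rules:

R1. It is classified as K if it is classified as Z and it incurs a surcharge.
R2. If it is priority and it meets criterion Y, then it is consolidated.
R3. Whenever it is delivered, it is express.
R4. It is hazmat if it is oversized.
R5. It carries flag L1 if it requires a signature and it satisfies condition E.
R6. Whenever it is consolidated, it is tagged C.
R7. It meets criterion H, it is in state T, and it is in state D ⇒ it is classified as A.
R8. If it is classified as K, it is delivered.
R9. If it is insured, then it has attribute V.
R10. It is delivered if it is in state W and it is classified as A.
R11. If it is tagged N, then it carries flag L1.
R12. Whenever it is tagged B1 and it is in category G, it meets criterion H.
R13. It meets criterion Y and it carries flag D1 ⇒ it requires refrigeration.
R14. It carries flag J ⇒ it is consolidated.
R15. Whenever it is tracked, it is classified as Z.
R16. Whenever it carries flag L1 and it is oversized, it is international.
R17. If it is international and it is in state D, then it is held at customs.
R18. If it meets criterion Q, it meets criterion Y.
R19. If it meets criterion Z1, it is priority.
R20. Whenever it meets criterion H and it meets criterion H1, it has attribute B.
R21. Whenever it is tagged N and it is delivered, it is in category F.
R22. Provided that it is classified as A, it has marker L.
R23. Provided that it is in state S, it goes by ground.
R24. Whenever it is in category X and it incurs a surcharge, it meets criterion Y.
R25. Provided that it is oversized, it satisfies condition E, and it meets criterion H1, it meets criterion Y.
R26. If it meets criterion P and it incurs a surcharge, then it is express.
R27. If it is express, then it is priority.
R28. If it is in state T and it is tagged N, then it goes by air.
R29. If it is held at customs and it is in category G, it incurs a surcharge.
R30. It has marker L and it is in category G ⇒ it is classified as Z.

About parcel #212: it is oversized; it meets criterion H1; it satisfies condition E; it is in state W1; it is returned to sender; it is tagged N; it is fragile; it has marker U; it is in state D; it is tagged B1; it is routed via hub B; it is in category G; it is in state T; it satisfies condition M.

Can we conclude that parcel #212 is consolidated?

By R11 (it is tagged N): it carries flag L1.
By R12 (it is tagged B1, it is in category G): it meets criterion H.
By R16 (it carries flag L1, it is oversized): it is international.
By R17 (it is international, it is in state D): it is held at customs.
By R25 (it is oversized, it satisfies condition E, it meets criterion H1): it meets criterion Y.
By R29 (it is held at customs, it is in category G): it incurs a surcharge.
By R7 (it meets criterion H, it is in state T, it is in state D): it is classified as A.
By R22 (it is classified as A): it has marker L.
By R30 (it has marker L, it is in category G): it is classified as Z.
By R1 (it is classified as Z, it incurs a surcharge): it is classified as K.
By R8 (it is classified as K): it is delivered.
By R3 (it is delivered): it is express.
By R27 (it is express): it is priority.
By R2 (it is priority, it meets criterion Y): it is consolidated.

Yes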